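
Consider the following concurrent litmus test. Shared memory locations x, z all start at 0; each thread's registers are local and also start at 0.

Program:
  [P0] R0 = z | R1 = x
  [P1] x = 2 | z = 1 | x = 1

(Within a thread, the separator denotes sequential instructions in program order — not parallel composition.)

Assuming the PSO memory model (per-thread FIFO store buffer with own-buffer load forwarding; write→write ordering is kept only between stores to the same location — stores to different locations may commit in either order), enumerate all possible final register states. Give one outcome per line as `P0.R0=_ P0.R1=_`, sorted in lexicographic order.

P0.R0=0 P0.R1=0
P0.R0=0 P0.R1=1
P0.R0=0 P0.R1=2
P0.R0=1 P0.R1=0
P0.R0=1 P0.R1=1
P0.R0=1 P0.R1=2

outcome vector order: (P0.R0,P0.R1)
|PSO outcomes| = 6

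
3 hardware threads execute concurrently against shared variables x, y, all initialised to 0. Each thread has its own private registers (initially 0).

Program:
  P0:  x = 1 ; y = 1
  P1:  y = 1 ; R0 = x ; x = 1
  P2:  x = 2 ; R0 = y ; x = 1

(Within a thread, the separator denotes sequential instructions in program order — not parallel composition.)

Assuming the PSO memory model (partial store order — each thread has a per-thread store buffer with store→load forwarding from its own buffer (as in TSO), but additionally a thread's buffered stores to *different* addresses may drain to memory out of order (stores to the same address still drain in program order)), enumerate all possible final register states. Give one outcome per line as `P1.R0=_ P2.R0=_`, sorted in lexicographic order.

P1.R0=0 P2.R0=0
P1.R0=0 P2.R0=1
P1.R0=1 P2.R0=0
P1.R0=1 P2.R0=1
P1.R0=2 P2.R0=0
P1.R0=2 P2.R0=1

outcome vector order: (P1.R0,P2.R0)
|PSO outcomes| = 6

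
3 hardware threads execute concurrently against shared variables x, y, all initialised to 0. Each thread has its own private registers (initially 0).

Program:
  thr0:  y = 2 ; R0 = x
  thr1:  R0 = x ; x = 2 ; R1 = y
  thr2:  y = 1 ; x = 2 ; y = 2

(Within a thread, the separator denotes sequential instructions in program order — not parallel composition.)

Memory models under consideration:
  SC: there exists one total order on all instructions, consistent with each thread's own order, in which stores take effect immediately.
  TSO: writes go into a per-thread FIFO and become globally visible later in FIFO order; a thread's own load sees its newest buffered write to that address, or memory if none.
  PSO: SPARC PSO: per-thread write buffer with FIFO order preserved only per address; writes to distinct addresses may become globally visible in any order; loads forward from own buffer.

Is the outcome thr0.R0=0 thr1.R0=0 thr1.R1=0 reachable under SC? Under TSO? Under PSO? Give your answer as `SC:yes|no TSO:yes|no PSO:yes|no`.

outcome vector order: (thr0.R0,thr1.R0,thr1.R1)
[SC] allowed = {0/0/1, 0/0/2, 0/2/1, 0/2/2, 2/0/0, 2/0/1, 2/0/2, 2/2/1, 2/2/2}
[TSO] allowed = {0/0/0, 0/0/1, 0/0/2, 0/2/1, 0/2/2, 2/0/0, 2/0/1, 2/0/2, 2/2/1, 2/2/2}
[PSO] allowed = {0/0/0, 0/0/1, 0/0/2, 0/2/0, 0/2/1, 0/2/2, 2/0/0, 2/0/1, 2/0/2, 2/2/0, 2/2/1, 2/2/2}
target 0/0/0 ∈ {TSO,PSO}

SC:no TSO:yes PSO:yes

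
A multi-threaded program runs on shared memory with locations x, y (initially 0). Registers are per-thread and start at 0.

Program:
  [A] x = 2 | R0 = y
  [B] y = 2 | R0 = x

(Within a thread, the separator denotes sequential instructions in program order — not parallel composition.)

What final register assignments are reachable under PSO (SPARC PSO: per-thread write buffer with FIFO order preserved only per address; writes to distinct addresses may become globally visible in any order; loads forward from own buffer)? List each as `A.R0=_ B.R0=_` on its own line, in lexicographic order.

outcome vector order: (A.R0,B.R0)
|PSO outcomes| = 4

A.R0=0 B.R0=0
A.R0=0 B.R0=2
A.R0=2 B.R0=0
A.R0=2 B.R0=2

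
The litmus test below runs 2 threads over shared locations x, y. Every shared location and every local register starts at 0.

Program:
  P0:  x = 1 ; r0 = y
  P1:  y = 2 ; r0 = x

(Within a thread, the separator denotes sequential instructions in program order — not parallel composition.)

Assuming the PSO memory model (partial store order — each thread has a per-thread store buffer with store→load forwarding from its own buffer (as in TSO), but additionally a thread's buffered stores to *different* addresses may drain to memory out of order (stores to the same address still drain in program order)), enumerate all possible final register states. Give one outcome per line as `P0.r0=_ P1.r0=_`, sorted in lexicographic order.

outcome vector order: (P0.r0,P1.r0)
|PSO outcomes| = 4

P0.r0=0 P1.r0=0
P0.r0=0 P1.r0=1
P0.r0=2 P1.r0=0
P0.r0=2 P1.r0=1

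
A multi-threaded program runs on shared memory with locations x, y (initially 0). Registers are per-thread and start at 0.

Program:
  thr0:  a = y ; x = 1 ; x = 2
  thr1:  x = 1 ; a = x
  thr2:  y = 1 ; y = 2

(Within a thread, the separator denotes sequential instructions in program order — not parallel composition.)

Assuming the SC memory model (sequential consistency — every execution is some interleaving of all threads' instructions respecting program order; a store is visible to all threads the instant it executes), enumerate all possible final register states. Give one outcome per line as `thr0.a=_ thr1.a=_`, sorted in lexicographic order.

outcome vector order: (thr0.a,thr1.a)
|SC outcomes| = 6

thr0.a=0 thr1.a=1
thr0.a=0 thr1.a=2
thr0.a=1 thr1.a=1
thr0.a=1 thr1.a=2
thr0.a=2 thr1.a=1
thr0.a=2 thr1.a=2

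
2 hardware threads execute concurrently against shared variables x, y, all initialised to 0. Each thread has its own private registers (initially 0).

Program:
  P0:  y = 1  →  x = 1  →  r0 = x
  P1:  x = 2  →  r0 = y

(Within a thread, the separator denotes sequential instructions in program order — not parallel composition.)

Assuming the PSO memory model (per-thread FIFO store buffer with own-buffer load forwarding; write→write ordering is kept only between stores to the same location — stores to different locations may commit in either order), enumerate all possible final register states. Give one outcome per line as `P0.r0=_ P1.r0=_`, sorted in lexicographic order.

P0.r0=1 P1.r0=0
P0.r0=1 P1.r0=1
P0.r0=2 P1.r0=0
P0.r0=2 P1.r0=1

outcome vector order: (P0.r0,P1.r0)
|PSO outcomes| = 4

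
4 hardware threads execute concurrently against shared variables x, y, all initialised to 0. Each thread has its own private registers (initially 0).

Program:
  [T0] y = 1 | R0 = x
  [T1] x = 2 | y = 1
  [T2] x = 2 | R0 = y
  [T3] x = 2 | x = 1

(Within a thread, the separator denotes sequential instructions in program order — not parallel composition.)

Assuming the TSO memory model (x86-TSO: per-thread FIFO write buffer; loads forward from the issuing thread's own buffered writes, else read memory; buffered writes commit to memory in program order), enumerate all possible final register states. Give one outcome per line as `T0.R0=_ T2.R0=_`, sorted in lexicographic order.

outcome vector order: (T0.R0,T2.R0)
|TSO outcomes| = 6

T0.R0=0 T2.R0=0
T0.R0=0 T2.R0=1
T0.R0=1 T2.R0=0
T0.R0=1 T2.R0=1
T0.R0=2 T2.R0=0
T0.R0=2 T2.R0=1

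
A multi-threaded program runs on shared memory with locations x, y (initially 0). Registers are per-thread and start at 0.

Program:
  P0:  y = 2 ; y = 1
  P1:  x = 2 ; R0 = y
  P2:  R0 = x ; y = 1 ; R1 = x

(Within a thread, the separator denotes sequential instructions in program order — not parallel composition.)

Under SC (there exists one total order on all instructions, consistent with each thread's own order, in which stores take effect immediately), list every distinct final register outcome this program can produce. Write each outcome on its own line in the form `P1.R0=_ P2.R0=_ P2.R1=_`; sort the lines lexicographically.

outcome vector order: (P1.R0,P2.R0,P2.R1)
|SC outcomes| = 8

P1.R0=0 P2.R0=0 P2.R1=2
P1.R0=0 P2.R0=2 P2.R1=2
P1.R0=1 P2.R0=0 P2.R1=0
P1.R0=1 P2.R0=0 P2.R1=2
P1.R0=1 P2.R0=2 P2.R1=2
P1.R0=2 P2.R0=0 P2.R1=0
P1.R0=2 P2.R0=0 P2.R1=2
P1.R0=2 P2.R0=2 P2.R1=2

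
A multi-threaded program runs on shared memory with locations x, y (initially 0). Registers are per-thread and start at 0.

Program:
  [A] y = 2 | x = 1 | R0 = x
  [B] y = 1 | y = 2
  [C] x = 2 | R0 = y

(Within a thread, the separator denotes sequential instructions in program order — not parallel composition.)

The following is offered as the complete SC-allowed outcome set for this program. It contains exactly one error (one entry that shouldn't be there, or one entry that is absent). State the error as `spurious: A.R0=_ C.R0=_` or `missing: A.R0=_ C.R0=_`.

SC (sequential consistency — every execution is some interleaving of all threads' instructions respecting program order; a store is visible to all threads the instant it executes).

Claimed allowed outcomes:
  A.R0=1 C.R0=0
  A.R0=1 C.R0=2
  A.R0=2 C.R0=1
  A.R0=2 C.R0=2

missing: A.R0=1 C.R0=1

outcome vector order: (A.R0,C.R0)
[SC] allowed = {<1 0>, <1 1>, <1 2>, <2 1>, <2 2>}
SC∖claimed = {<1 1>}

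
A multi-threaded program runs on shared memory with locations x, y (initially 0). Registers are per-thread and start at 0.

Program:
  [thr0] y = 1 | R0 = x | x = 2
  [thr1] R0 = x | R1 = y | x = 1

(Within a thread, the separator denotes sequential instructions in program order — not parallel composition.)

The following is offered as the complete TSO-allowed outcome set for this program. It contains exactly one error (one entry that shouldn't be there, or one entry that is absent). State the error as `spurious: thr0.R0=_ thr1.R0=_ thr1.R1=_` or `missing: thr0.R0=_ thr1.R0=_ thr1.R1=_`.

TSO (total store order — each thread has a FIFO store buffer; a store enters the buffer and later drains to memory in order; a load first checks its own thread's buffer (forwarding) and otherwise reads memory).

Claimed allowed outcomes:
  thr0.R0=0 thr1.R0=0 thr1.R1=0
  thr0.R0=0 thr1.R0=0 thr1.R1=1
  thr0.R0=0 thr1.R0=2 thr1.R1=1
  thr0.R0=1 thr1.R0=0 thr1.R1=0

outcome vector order: (thr0.R0,thr1.R0,thr1.R1)
TSO (5): (0,0,0) (0,0,1) (0,2,1) (1,0,0) (1,0,1)
TSO∖claimed = {(1,0,1)}

missing: thr0.R0=1 thr1.R0=0 thr1.R1=1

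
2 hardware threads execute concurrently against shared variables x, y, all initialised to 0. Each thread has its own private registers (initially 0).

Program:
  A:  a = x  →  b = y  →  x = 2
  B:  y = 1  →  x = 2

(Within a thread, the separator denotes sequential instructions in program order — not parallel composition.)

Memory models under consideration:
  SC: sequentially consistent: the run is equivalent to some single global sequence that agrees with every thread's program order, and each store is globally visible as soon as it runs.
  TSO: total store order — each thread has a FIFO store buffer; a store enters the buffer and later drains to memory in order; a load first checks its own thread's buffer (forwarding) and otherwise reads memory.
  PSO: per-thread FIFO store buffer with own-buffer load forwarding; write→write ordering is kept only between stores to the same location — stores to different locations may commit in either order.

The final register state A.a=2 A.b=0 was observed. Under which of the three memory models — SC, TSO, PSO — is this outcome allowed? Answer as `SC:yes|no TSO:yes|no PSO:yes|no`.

SC:no TSO:no PSO:yes

outcome vector order: (A.a,A.b)
SC: 3 outcomes — {00 01 21}
TSO: 3 outcomes — {00 01 21}
PSO: 4 outcomes — {00 01 20 21}
target 20 ∈ {PSO}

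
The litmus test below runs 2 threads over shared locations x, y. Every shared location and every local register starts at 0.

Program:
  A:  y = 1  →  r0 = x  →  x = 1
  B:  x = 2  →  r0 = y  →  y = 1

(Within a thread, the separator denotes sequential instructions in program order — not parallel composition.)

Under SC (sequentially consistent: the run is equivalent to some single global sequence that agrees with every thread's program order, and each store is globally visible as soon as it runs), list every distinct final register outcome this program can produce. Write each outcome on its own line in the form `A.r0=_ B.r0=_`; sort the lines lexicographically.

outcome vector order: (A.r0,B.r0)
|SC outcomes| = 3

A.r0=0 B.r0=1
A.r0=2 B.r0=0
A.r0=2 B.r0=1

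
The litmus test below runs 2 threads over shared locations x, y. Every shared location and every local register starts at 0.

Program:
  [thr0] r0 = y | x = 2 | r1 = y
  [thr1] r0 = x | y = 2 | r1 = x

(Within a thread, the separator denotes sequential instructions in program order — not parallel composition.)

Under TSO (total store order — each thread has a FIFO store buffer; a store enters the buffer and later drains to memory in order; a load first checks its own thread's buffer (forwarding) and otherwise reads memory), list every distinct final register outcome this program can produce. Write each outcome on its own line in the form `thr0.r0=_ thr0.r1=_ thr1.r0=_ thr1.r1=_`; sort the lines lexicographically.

thr0.r0=0 thr0.r1=0 thr1.r0=0 thr1.r1=0
thr0.r0=0 thr0.r1=0 thr1.r0=0 thr1.r1=2
thr0.r0=0 thr0.r1=0 thr1.r0=2 thr1.r1=2
thr0.r0=0 thr0.r1=2 thr1.r0=0 thr1.r1=0
thr0.r0=0 thr0.r1=2 thr1.r0=0 thr1.r1=2
thr0.r0=0 thr0.r1=2 thr1.r0=2 thr1.r1=2
thr0.r0=2 thr0.r1=2 thr1.r0=0 thr1.r1=0
thr0.r0=2 thr0.r1=2 thr1.r0=0 thr1.r1=2

outcome vector order: (thr0.r0,thr0.r1,thr1.r0,thr1.r1)
|TSO outcomes| = 8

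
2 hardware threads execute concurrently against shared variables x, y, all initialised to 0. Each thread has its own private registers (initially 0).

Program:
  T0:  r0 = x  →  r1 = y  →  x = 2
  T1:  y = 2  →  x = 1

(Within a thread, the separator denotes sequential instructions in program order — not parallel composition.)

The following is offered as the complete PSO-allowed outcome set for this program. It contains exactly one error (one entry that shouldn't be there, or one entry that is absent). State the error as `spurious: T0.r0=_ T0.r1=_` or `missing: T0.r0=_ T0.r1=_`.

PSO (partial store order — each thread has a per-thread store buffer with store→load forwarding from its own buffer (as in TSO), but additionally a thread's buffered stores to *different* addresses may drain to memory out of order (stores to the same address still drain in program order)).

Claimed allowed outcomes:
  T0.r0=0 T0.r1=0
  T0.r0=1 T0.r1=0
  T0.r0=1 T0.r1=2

missing: T0.r0=0 T0.r1=2

outcome vector order: (T0.r0,T0.r1)
PSO: 4 outcomes — {<0 0>, <0 2>, <1 0>, <1 2>}
PSO∖claimed = {<0 2>}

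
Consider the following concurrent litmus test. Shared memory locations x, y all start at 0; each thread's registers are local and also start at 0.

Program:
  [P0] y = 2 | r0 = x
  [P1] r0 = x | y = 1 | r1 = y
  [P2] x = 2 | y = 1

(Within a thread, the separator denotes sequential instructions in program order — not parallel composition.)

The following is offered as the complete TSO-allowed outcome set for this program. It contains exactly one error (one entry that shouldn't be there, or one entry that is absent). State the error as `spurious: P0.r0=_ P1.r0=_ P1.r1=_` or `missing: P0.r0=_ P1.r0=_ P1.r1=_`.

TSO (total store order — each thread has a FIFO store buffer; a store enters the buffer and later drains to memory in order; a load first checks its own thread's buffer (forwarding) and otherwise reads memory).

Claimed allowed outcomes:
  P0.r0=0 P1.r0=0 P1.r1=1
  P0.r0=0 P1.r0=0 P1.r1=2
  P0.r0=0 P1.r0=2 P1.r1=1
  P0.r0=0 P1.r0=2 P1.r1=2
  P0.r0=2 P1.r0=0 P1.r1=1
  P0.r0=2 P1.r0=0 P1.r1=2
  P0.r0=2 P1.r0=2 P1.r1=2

missing: P0.r0=2 P1.r0=2 P1.r1=1

outcome vector order: (P0.r0,P1.r0,P1.r1)
[TSO] allowed = {(0,0,1), (0,0,2), (0,2,1), (0,2,2), (2,0,1), (2,0,2), (2,2,1), (2,2,2)}
TSO∖claimed = {(2,2,1)}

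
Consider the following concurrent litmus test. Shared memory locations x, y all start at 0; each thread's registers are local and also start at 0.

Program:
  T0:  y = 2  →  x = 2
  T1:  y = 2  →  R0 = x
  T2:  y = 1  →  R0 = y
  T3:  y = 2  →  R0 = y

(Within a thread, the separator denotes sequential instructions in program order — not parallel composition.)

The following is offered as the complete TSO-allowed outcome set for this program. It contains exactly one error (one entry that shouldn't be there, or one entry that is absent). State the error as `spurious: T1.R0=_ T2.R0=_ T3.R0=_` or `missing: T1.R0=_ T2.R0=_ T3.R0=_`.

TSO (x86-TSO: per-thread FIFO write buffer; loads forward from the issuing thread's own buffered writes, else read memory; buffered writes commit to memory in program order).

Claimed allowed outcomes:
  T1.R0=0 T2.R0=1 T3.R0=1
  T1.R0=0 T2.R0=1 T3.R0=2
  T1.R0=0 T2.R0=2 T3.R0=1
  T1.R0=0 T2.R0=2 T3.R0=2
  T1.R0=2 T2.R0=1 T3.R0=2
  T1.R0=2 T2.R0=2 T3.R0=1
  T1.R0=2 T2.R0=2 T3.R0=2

missing: T1.R0=2 T2.R0=1 T3.R0=1

outcome vector order: (T1.R0,T2.R0,T3.R0)
TSO (8): <0 1 1>, <0 1 2>, <0 2 1>, <0 2 2>, <2 1 1>, <2 1 2>, <2 2 1>, <2 2 2>
TSO∖claimed = {<2 1 1>}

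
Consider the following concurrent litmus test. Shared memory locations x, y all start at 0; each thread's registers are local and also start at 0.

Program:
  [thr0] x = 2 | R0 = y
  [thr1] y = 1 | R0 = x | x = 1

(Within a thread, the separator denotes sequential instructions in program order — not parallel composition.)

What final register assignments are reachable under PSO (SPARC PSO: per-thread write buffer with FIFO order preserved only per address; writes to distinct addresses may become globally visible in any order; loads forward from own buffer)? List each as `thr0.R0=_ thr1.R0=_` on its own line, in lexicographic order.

thr0.R0=0 thr1.R0=0
thr0.R0=0 thr1.R0=2
thr0.R0=1 thr1.R0=0
thr0.R0=1 thr1.R0=2

outcome vector order: (thr0.R0,thr1.R0)
|PSO outcomes| = 4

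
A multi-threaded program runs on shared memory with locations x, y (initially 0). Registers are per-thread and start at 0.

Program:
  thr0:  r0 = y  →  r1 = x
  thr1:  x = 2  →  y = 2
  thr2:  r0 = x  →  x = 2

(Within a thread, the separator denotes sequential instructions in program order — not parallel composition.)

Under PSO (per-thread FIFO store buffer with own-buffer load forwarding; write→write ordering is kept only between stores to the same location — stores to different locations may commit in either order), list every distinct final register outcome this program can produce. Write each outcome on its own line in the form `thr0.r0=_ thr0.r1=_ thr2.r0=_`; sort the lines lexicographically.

outcome vector order: (thr0.r0,thr0.r1,thr2.r0)
|PSO outcomes| = 8

thr0.r0=0 thr0.r1=0 thr2.r0=0
thr0.r0=0 thr0.r1=0 thr2.r0=2
thr0.r0=0 thr0.r1=2 thr2.r0=0
thr0.r0=0 thr0.r1=2 thr2.r0=2
thr0.r0=2 thr0.r1=0 thr2.r0=0
thr0.r0=2 thr0.r1=0 thr2.r0=2
thr0.r0=2 thr0.r1=2 thr2.r0=0
thr0.r0=2 thr0.r1=2 thr2.r0=2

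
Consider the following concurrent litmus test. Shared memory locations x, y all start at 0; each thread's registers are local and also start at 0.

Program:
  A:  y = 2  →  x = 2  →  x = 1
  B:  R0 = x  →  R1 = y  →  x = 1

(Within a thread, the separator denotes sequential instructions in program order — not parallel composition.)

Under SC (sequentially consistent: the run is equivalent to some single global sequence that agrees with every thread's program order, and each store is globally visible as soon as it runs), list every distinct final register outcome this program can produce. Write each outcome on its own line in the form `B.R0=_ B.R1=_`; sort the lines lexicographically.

outcome vector order: (B.R0,B.R1)
|SC outcomes| = 4

B.R0=0 B.R1=0
B.R0=0 B.R1=2
B.R0=1 B.R1=2
B.R0=2 B.R1=2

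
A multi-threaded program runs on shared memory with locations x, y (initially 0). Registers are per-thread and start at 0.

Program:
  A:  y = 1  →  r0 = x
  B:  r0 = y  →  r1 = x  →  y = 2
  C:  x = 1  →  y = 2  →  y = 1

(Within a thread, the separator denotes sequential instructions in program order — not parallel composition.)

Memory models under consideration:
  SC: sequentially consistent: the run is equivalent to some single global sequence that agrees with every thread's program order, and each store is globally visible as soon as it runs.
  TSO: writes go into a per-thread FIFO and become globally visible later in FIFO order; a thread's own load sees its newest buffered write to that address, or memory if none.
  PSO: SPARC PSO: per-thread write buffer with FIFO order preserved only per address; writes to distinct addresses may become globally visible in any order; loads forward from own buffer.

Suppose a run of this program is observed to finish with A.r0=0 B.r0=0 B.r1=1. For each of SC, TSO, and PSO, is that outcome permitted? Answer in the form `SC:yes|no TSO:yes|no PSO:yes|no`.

SC:yes TSO:yes PSO:yes

outcome vector order: (A.r0,B.r0,B.r1)
under SC → 000, 001, 010, 011, 021, 100, 101, 110, 111, 121
under TSO → 000, 001, 010, 011, 021, 100, 101, 110, 111, 121
under PSO → 000, 001, 010, 011, 020, 021, 100, 101, 110, 111, 120, 121
target 001 ∈ {SC,TSO,PSO}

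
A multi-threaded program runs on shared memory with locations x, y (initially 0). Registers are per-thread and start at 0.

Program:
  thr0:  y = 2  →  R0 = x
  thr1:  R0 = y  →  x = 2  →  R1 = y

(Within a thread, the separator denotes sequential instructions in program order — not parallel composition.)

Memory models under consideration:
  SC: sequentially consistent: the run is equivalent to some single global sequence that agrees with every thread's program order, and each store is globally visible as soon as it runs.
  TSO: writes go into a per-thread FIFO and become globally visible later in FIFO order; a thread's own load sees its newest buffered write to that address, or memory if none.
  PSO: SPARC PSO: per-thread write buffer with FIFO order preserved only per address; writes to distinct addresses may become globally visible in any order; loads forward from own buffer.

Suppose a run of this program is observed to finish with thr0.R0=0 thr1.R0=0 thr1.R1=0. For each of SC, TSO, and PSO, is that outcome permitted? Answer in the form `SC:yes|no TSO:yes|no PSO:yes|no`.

outcome vector order: (thr0.R0,thr1.R0,thr1.R1)
[SC] allowed = {002 022 200 202 222}
[TSO] allowed = {000 002 022 200 202 222}
[PSO] allowed = {000 002 022 200 202 222}
target 000 ∈ {TSO,PSO}

SC:no TSO:yes PSO:yes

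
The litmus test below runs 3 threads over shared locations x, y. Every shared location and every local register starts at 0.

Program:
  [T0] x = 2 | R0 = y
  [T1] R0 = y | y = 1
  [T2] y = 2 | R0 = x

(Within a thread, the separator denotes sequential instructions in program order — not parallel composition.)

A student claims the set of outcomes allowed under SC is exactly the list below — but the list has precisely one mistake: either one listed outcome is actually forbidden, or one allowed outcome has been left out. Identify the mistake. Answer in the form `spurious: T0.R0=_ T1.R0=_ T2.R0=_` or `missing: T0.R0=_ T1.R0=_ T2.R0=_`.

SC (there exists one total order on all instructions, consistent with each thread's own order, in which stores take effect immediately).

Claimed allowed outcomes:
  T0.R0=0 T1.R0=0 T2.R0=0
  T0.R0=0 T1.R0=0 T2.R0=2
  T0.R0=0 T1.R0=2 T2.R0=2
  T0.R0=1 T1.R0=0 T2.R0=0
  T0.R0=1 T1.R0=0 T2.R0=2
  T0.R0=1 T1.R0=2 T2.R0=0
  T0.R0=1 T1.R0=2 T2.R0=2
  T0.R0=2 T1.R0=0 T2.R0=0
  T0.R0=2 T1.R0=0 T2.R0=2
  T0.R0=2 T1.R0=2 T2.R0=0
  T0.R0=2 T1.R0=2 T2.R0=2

spurious: T0.R0=0 T1.R0=0 T2.R0=0

outcome vector order: (T0.R0,T1.R0,T2.R0)
[SC] allowed = {002, 022, 100, 102, 120, 122, 200, 202, 220, 222}
claimed∖SC = {000}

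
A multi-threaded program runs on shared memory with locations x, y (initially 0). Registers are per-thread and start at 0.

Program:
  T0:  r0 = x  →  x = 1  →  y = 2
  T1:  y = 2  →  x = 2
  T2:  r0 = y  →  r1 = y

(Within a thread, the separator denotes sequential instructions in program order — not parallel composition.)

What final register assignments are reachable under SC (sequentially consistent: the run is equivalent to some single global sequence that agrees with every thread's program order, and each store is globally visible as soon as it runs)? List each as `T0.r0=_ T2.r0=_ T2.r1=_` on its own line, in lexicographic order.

outcome vector order: (T0.r0,T2.r0,T2.r1)
|SC outcomes| = 6

T0.r0=0 T2.r0=0 T2.r1=0
T0.r0=0 T2.r0=0 T2.r1=2
T0.r0=0 T2.r0=2 T2.r1=2
T0.r0=2 T2.r0=0 T2.r1=0
T0.r0=2 T2.r0=0 T2.r1=2
T0.r0=2 T2.r0=2 T2.r1=2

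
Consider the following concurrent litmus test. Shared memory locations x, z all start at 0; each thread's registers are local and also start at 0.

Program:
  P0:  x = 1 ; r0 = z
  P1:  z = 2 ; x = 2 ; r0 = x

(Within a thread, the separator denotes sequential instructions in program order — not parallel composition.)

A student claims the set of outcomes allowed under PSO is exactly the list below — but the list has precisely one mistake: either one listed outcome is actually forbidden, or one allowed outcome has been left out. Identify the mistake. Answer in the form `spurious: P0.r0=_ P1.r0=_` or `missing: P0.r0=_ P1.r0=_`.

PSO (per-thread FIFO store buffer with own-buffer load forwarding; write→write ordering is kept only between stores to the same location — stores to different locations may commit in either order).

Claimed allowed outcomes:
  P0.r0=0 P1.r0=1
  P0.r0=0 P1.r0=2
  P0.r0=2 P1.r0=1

outcome vector order: (P0.r0,P1.r0)
under PSO → (0,1); (0,2); (2,1); (2,2)
PSO∖claimed = {(2,2)}

missing: P0.r0=2 P1.r0=2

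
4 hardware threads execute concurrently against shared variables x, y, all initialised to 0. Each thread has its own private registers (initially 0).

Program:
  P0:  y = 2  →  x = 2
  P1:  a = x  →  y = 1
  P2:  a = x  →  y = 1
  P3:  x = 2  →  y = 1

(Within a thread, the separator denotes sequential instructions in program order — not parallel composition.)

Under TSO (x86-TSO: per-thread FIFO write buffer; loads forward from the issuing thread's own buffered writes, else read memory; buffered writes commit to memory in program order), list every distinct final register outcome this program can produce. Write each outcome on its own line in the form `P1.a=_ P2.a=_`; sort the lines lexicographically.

outcome vector order: (P1.a,P2.a)
|TSO outcomes| = 4

P1.a=0 P2.a=0
P1.a=0 P2.a=2
P1.a=2 P2.a=0
P1.a=2 P2.a=2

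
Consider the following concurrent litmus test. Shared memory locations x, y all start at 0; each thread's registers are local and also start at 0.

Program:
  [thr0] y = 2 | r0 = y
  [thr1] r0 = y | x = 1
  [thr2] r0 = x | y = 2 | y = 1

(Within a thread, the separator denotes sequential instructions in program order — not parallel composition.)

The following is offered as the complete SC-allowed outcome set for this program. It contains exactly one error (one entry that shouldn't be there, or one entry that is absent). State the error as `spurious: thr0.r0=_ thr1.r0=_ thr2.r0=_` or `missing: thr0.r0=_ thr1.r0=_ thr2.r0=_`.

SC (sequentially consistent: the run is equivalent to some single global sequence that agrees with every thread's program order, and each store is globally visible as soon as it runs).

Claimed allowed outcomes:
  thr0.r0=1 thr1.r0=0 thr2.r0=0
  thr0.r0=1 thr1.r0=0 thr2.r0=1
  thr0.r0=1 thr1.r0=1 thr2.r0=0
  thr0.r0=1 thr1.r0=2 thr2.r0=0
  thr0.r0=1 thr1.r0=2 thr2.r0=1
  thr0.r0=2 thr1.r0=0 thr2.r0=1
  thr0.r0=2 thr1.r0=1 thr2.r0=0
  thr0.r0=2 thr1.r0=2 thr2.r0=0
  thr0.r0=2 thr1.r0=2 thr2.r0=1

missing: thr0.r0=2 thr1.r0=0 thr2.r0=0

outcome vector order: (thr0.r0,thr1.r0,thr2.r0)
under SC → 100; 101; 110; 120; 121; 200; 201; 210; 220; 221
SC∖claimed = {200}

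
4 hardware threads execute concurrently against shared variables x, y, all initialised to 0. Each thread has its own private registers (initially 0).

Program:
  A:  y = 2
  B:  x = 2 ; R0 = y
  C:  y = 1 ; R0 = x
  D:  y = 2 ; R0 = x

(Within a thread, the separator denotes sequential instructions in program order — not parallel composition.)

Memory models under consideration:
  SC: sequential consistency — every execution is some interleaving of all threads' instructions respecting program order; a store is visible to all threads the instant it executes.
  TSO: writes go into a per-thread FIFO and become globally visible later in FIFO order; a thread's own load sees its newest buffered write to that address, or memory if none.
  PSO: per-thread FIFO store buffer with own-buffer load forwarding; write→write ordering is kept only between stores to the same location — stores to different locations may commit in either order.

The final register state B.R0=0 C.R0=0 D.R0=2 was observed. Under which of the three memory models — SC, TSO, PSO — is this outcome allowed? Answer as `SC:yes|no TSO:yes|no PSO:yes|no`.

outcome vector order: (B.R0,C.R0,D.R0)
SC (9): 0/2/2, 1/0/0, 1/0/2, 1/2/0, 1/2/2, 2/0/0, 2/0/2, 2/2/0, 2/2/2
TSO (12): 0/0/0, 0/0/2, 0/2/0, 0/2/2, 1/0/0, 1/0/2, 1/2/0, 1/2/2, 2/0/0, 2/0/2, 2/2/0, 2/2/2
PSO (12): 0/0/0, 0/0/2, 0/2/0, 0/2/2, 1/0/0, 1/0/2, 1/2/0, 1/2/2, 2/0/0, 2/0/2, 2/2/0, 2/2/2
target 0/0/2 ∈ {TSO,PSO}

SC:no TSO:yes PSO:yes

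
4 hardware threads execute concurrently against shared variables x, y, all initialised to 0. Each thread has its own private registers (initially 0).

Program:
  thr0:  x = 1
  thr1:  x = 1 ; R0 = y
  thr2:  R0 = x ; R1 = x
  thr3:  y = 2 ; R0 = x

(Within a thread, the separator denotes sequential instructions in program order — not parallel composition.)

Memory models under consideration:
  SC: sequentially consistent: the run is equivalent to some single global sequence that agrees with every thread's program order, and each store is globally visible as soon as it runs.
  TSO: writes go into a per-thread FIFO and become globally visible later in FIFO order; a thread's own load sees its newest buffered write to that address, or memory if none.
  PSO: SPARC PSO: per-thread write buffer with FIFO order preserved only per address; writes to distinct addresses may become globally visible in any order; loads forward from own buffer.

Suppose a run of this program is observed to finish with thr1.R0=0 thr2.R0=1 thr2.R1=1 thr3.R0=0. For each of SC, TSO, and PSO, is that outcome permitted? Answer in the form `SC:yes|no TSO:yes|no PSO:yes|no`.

SC:no TSO:yes PSO:yes

outcome vector order: (thr1.R0,thr2.R0,thr2.R1,thr3.R0)
under SC → 0001, 0011, 0111, 2000, 2001, 2010, 2011, 2110, 2111
under TSO → 0000, 0001, 0010, 0011, 0110, 0111, 2000, 2001, 2010, 2011, 2110, 2111
under PSO → 0000, 0001, 0010, 0011, 0110, 0111, 2000, 2001, 2010, 2011, 2110, 2111
target 0110 ∈ {TSO,PSO}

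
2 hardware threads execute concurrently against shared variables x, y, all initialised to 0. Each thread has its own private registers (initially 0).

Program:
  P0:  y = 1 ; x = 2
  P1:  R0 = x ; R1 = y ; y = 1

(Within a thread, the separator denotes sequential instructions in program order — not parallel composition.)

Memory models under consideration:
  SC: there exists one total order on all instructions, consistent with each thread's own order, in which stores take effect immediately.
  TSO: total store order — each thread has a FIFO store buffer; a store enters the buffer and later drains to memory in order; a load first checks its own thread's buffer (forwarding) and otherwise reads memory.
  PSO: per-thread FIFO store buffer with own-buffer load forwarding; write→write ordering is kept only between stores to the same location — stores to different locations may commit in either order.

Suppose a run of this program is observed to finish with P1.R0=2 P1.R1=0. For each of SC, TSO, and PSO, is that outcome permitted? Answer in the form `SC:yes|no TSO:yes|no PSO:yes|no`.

SC:no TSO:no PSO:yes

outcome vector order: (P1.R0,P1.R1)
under SC → 00 01 21
under TSO → 00 01 21
under PSO → 00 01 20 21
target 20 ∈ {PSO}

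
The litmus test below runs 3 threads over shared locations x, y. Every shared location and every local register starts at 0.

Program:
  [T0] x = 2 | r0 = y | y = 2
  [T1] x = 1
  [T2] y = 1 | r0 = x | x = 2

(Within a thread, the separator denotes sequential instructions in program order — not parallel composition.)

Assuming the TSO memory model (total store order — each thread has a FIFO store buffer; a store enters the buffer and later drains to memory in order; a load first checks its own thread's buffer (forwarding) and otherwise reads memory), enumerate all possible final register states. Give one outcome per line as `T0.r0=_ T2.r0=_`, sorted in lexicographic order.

T0.r0=0 T2.r0=0
T0.r0=0 T2.r0=1
T0.r0=0 T2.r0=2
T0.r0=1 T2.r0=0
T0.r0=1 T2.r0=1
T0.r0=1 T2.r0=2

outcome vector order: (T0.r0,T2.r0)
|TSO outcomes| = 6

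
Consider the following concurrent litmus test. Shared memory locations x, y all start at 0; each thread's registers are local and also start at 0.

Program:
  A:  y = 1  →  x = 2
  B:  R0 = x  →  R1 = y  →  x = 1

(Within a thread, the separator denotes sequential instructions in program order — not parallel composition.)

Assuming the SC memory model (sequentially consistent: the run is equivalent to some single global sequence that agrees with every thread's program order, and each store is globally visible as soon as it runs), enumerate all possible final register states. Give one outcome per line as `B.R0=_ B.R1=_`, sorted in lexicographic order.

outcome vector order: (B.R0,B.R1)
|SC outcomes| = 3

B.R0=0 B.R1=0
B.R0=0 B.R1=1
B.R0=2 B.R1=1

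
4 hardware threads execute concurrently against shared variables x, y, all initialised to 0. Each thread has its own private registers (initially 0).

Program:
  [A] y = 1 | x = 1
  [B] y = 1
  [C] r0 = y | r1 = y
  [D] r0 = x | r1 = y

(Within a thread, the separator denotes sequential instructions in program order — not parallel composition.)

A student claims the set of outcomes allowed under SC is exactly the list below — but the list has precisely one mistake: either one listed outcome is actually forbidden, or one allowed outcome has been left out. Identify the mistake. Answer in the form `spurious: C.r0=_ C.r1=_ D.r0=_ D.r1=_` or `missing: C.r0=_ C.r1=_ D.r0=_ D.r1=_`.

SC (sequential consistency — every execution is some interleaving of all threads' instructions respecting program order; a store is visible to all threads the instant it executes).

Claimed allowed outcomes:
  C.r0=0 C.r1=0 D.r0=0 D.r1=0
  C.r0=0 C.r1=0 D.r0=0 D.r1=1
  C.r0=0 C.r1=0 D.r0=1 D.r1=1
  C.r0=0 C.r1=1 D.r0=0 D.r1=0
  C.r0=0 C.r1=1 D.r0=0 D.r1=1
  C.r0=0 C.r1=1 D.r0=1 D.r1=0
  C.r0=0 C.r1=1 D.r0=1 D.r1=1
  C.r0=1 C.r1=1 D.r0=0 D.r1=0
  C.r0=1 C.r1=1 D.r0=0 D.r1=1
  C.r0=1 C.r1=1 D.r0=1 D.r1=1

outcome vector order: (C.r0,C.r1,D.r0,D.r1)
[SC] allowed = {<0 0 0 0>; <0 0 0 1>; <0 0 1 1>; <0 1 0 0>; <0 1 0 1>; <0 1 1 1>; <1 1 0 0>; <1 1 0 1>; <1 1 1 1>}
claimed∖SC = {<0 1 1 0>}

spurious: C.r0=0 C.r1=1 D.r0=1 D.r1=0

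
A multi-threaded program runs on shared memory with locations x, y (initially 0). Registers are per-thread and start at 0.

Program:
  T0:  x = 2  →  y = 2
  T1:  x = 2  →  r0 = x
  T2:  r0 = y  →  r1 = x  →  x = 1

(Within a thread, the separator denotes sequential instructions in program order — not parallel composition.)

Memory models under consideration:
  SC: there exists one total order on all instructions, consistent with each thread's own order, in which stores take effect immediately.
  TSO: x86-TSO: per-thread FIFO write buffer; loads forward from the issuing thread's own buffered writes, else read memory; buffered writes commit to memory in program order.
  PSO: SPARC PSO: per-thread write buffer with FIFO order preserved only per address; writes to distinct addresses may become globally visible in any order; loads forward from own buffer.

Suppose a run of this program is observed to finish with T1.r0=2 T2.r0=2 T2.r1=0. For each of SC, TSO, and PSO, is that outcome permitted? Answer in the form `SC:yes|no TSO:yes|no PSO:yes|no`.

SC:no TSO:no PSO:yes

outcome vector order: (T1.r0,T2.r0,T2.r1)
under SC → 1/0/0 1/0/2 1/2/2 2/0/0 2/0/2 2/2/2
under TSO → 1/0/0 1/0/2 1/2/2 2/0/0 2/0/2 2/2/2
under PSO → 1/0/0 1/0/2 1/2/0 1/2/2 2/0/0 2/0/2 2/2/0 2/2/2
target 2/2/0 ∈ {PSO}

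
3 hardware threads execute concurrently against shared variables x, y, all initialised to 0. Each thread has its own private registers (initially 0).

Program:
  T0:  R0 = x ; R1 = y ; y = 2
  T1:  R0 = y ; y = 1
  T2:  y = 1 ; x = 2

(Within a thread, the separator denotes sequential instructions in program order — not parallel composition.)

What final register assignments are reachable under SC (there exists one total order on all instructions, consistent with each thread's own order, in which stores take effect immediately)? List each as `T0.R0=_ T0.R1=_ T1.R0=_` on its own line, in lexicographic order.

outcome vector order: (T0.R0,T0.R1,T1.R0)
|SC outcomes| = 9

T0.R0=0 T0.R1=0 T1.R0=0
T0.R0=0 T0.R1=0 T1.R0=1
T0.R0=0 T0.R1=0 T1.R0=2
T0.R0=0 T0.R1=1 T1.R0=0
T0.R0=0 T0.R1=1 T1.R0=1
T0.R0=0 T0.R1=1 T1.R0=2
T0.R0=2 T0.R1=1 T1.R0=0
T0.R0=2 T0.R1=1 T1.R0=1
T0.R0=2 T0.R1=1 T1.R0=2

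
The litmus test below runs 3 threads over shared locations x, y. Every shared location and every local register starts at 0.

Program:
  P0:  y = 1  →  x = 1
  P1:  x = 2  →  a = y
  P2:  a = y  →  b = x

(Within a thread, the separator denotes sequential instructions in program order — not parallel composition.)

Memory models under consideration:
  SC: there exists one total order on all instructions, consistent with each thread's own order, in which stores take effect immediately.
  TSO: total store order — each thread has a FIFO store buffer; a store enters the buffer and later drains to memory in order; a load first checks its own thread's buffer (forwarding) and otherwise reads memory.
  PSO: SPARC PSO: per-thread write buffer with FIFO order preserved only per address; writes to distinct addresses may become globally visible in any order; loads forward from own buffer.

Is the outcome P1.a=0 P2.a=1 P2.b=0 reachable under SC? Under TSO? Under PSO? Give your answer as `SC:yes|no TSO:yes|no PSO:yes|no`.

SC:no TSO:yes PSO:yes

outcome vector order: (P1.a,P2.a,P2.b)
SC (11): <0 0 0>, <0 0 1>, <0 0 2>, <0 1 1>, <0 1 2>, <1 0 0>, <1 0 1>, <1 0 2>, <1 1 0>, <1 1 1>, <1 1 2>
TSO (12): <0 0 0>, <0 0 1>, <0 0 2>, <0 1 0>, <0 1 1>, <0 1 2>, <1 0 0>, <1 0 1>, <1 0 2>, <1 1 0>, <1 1 1>, <1 1 2>
PSO (12): <0 0 0>, <0 0 1>, <0 0 2>, <0 1 0>, <0 1 1>, <0 1 2>, <1 0 0>, <1 0 1>, <1 0 2>, <1 1 0>, <1 1 1>, <1 1 2>
target <0 1 0> ∈ {TSO,PSO}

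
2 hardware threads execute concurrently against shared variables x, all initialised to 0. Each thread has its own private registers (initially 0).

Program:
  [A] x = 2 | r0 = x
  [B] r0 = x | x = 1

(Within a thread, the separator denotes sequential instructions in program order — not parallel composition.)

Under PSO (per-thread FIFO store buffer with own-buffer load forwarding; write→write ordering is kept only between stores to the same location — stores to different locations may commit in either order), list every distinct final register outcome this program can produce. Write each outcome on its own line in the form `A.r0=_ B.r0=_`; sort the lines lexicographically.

outcome vector order: (A.r0,B.r0)
|PSO outcomes| = 4

A.r0=1 B.r0=0
A.r0=1 B.r0=2
A.r0=2 B.r0=0
A.r0=2 B.r0=2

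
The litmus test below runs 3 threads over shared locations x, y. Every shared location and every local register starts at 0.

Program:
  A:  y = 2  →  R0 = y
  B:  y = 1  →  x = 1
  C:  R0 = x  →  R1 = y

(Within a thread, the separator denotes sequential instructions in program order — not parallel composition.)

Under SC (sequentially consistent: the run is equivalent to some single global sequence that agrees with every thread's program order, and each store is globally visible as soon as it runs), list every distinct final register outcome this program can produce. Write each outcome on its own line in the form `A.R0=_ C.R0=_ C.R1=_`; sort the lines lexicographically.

outcome vector order: (A.R0,C.R0,C.R1)
|SC outcomes| = 9

A.R0=1 C.R0=0 C.R1=0
A.R0=1 C.R0=0 C.R1=1
A.R0=1 C.R0=0 C.R1=2
A.R0=1 C.R0=1 C.R1=1
A.R0=2 C.R0=0 C.R1=0
A.R0=2 C.R0=0 C.R1=1
A.R0=2 C.R0=0 C.R1=2
A.R0=2 C.R0=1 C.R1=1
A.R0=2 C.R0=1 C.R1=2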